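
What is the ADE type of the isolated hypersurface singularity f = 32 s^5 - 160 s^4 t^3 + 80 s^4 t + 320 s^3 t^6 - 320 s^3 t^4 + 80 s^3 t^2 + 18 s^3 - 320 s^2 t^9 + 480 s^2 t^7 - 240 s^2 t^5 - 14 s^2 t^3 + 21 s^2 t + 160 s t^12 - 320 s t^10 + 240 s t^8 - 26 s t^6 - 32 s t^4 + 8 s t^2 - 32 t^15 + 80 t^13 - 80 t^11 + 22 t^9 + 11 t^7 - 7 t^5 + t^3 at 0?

D_{6}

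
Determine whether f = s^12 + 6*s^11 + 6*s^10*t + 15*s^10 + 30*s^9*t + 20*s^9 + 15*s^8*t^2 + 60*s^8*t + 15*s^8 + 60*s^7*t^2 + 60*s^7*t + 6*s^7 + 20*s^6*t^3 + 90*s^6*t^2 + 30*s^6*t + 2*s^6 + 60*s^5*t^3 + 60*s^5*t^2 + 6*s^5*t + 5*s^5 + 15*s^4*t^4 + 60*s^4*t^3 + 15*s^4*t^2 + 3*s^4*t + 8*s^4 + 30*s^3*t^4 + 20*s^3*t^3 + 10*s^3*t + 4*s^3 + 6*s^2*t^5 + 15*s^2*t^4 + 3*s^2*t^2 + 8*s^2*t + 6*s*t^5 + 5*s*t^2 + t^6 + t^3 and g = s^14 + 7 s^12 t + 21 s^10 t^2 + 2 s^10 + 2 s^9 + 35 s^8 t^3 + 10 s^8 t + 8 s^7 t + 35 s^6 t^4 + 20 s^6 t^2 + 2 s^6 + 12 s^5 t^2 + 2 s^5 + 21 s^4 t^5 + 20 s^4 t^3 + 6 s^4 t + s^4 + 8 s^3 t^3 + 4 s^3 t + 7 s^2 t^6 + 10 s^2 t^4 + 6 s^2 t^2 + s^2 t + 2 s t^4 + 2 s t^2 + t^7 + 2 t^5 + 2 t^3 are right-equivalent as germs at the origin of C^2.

The Hessian of f at 0 is [[0, 0], [0, 0]] with rank 0, so corank 2. A Groebner basis of the Jacobian ideal J(f) in C{s,t} is {448*s^2/9 + 704*s*t/9 + t^4 + 32*t^3/9 + 80*t^2/3, s^3 - 26*s^2/3 - 37*s*t/3 - t^3/3 - 4*t^2, s^2*t + 32*s^2/3 + 46*s*t/3 + t^3/3 + 5*t^2, -88*s^2/9 + s*t^2 - 128*s*t/9 - t^3/18 - 14*t^2/3}; counting standard monomials gives mu = 7. Corank 2; j^3 = (s + t)*(2*s + t)^2 has shape L^2 M (L != M), so D-series; mu = 7 gives D_7. The Hessian of g at 0 is [[0, 0], [0, 0]] with rank 0, so corank 2. A Groebner basis of the Jacobian ideal J(g) in C{s,t} is {t^3, s^2 + 2*t^2, s*t + t^2}; counting standard monomials gives mu = 4. Corank 2; j^3 = t*(s^2 + 2*s*t + 2*t^2) splits into three distinct lines over C (the quadratic factor has nonzero discriminant), so D_4. f is D_7 but g is D_4, hence not right-equivalent.

No.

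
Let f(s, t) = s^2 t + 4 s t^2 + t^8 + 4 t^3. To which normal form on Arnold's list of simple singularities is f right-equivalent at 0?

D9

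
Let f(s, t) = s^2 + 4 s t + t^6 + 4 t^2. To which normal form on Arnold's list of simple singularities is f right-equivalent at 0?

A_{5}

The Hessian of f at 0 is [[2, 4], [4, 8]] with rank 1, so corank 1. A Groebner basis of the Jacobian ideal J(f) in C{s,t} is {t^5, s + 2*t}; counting standard monomials gives mu = 5. Corank 1: A-series; mu = 5 gives A_5.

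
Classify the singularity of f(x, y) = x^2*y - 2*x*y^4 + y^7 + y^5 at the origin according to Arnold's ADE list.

D6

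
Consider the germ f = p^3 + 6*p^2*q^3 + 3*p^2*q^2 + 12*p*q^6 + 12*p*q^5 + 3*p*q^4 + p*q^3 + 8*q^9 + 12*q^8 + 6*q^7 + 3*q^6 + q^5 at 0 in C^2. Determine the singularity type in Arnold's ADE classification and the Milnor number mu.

The Hessian of f at 0 is [[0, 0], [0, 0]] with rank 0, so corank 2. A Groebner basis of the Jacobian ideal J(f) in C{p,q} is {-p^2 + q^4 - q^3/3, p^3, p^2*q + p^2/3 + q^3/9, p^2 + p*q^2 + q^3/3}; counting standard monomials gives mu = 7. Corank 2; j^3 = p^3 is a perfect cube, so E-series; the 4-jet and mu = 7 give E_7.

Type E_{7}, Milnor number mu = 7.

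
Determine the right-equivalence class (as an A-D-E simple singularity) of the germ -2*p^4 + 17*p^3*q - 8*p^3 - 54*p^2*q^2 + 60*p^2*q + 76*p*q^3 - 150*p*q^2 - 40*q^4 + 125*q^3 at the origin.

The Hessian of f at 0 has rank 0. Corank 2; j^3 = -(2*p - 5*q)^3 is a perfect cube, so E-series; the 4-jet and mu = 7 give E_7.

E_{7}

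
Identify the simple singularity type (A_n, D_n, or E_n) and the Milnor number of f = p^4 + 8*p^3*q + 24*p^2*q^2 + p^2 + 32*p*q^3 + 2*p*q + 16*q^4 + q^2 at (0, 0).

The Hessian of f at 0 is [[2, 2], [2, 2]] with rank 1, so corank 1. A Groebner basis of the Jacobian ideal J(f) in C{p,q} is {q^3, p + q}; counting standard monomials gives mu = 3. Corank 1: A-series; mu = 3 gives A_3.

Type A_{3}, Milnor number mu = 3.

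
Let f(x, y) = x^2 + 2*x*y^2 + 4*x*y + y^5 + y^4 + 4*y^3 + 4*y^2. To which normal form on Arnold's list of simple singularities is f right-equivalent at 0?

The Hessian of f at 0 is [[2, 4], [4, 8]] with rank 1, so corank 1. A Groebner basis of the Jacobian ideal J(f) in C{x,y} is {x^2 + 4*x*y - 4*x - 8*y, x + y^2 + 2*y}; counting standard monomials gives mu = 4. Corank 1: A-series; mu = 4 gives A_4.

A_4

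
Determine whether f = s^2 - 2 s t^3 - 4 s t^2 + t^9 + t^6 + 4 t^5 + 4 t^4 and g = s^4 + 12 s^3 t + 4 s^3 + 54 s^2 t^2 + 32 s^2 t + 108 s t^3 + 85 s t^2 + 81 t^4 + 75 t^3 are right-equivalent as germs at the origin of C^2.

No.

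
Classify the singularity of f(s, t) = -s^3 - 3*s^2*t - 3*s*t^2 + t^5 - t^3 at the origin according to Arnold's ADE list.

The Hessian of f at 0 is [[0, 0], [0, 0]] with rank 0, so corank 2. A Groebner basis of the Jacobian ideal J(f) in C{s,t} is {t^4, s^2 + 2*s*t + t^2}; counting standard monomials gives mu = 8. Corank 2; j^3 = -(s + t)^3 is a perfect cube, so E-series; the 5-jet and mu = 8 give E_8.

E_8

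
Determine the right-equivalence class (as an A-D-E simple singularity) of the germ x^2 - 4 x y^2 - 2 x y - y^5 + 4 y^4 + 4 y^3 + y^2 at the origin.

A4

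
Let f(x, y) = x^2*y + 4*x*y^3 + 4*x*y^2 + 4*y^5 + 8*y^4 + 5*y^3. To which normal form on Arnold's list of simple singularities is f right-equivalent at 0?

The Hessian of f at 0 has rank 0. Corank 2; j^3 = y*(x^2 + 4*x*y + 5*y^2) splits into three distinct lines over C (the quadratic factor has nonzero discriminant), so D_4.

D4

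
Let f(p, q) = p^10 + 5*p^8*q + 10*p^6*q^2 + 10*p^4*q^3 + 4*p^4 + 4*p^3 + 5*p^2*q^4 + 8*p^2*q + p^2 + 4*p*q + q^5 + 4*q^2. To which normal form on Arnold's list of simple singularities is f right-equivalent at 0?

The Hessian of f at 0 has rank 1. Corank 1: A-series; mu = 4 gives A_4.

A4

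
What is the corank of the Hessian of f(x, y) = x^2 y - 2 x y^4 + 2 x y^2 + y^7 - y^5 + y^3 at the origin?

2

The Hessian at 0 is [[0, 0], [0, 0]] of rank 0; hence corank 2.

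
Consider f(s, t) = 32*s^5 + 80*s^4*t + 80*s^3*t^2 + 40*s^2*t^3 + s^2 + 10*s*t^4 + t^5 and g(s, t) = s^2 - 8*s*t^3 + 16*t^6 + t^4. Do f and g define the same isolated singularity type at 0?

No.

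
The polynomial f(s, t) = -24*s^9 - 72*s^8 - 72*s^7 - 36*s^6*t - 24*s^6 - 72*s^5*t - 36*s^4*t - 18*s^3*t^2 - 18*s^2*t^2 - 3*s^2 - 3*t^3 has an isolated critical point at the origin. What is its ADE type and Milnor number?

Type A2, Milnor number mu = 2.

The Hessian of f at 0 has rank 1. Corank 1: A-series; mu = 2 gives A_2.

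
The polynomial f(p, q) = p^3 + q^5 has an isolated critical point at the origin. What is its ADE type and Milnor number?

Type E8, Milnor number mu = 8.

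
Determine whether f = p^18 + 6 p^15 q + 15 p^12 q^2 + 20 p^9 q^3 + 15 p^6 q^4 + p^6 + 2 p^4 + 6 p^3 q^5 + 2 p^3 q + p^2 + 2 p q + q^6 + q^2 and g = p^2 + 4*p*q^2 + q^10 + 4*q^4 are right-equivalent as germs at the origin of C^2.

The Hessian of f at 0 has rank 1. Corank 1: A-series; mu = 5 gives A_5. The Hessian of g at 0 has rank 1. Corank 1: A-series; mu = 9 gives A_9. f is A_5 but g is A_9, hence not right-equivalent.

No.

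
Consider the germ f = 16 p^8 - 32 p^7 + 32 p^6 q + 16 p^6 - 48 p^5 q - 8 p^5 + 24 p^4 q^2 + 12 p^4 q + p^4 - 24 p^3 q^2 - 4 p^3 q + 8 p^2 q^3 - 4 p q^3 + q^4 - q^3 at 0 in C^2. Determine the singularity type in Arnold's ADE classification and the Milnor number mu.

Type E6, Milnor number mu = 6.

The Hessian of f at 0 is [[0, 0], [0, 0]] with rank 0, so corank 2. A Groebner basis of the Jacobian ideal J(f) in C{p,q} is {p^3 + 3*q^2/4, p^2*q + q^2/4, p*q^2, q^3}; counting standard monomials gives mu = 6. Corank 2; j^3 = -q^3 is a perfect cube, so E-series; the 4-jet and mu = 6 give E_6.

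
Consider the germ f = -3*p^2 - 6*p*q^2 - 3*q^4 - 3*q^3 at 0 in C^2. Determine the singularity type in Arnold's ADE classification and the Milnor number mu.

The Hessian of f at 0 has rank 1. Corank 1: A-series; mu = 2 gives A_2.

Type A_2, Milnor number mu = 2.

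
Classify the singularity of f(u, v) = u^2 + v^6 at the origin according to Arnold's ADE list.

A_{5}

The Hessian of f at 0 has rank 1. Corank 1: A-series; mu = 5 gives A_5.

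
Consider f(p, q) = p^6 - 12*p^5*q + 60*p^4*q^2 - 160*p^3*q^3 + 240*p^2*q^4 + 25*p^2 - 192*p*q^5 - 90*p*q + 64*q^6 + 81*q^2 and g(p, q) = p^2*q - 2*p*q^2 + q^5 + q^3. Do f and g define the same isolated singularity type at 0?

The Hessian of f at 0 has rank 1. Corank 1: A-series; mu = 5 gives A_5. The Hessian of g at 0 has rank 0. Corank 2; j^3 = q*(p - q)^2 has shape L^2 M (L != M), so D-series; mu = 6 gives D_6. f is A_5 but g is D_6, hence not right-equivalent.

No.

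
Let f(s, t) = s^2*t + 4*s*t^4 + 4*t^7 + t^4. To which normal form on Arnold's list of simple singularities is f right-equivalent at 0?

D_{5}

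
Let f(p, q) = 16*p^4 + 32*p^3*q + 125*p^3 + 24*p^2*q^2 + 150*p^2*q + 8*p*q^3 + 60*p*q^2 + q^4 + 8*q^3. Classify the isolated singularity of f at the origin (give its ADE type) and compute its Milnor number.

Type E_6, Milnor number mu = 6.

The Hessian of f at 0 is [[0, 0], [0, 0]] with rank 0, so corank 2. A Groebner basis of the Jacobian ideal J(f) in C{p,q} is {q^4, p*q^2 + 13*q^3/30, p^2 + 4*p*q/5 + 4*q^2/25}; counting standard monomials gives mu = 6. Corank 2; j^3 = (5*p + 2*q)^3 is a perfect cube, so E-series; the 4-jet and mu = 6 give E_6.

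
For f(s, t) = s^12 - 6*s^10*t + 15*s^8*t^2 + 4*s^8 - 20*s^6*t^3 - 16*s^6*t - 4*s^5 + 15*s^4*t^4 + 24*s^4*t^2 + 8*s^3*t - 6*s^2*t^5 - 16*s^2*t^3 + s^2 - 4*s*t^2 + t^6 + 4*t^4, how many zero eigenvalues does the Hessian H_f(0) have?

The Hessian at 0 is [[2, 0], [0, 0]] of rank 1; hence corank 1.

1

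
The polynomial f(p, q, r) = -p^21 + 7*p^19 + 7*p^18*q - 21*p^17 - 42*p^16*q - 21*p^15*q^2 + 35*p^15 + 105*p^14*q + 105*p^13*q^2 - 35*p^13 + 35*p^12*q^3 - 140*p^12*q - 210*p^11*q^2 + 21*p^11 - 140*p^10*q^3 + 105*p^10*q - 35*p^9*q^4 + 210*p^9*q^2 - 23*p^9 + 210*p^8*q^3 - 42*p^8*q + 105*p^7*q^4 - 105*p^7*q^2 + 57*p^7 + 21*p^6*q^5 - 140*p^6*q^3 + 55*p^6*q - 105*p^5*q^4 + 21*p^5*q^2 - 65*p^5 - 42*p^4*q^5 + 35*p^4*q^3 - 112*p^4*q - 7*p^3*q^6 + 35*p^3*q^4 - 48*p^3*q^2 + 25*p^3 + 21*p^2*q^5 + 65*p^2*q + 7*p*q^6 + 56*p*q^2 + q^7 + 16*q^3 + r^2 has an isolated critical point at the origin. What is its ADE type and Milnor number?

The Hessian of f at 0 has rank 1. Corank 2; j^3 = (p + q)*(5*p + 4*q)^2 has shape L^2 M (L != M), so D-series; mu = 8 gives D_8.

Type D8, Milnor number mu = 8.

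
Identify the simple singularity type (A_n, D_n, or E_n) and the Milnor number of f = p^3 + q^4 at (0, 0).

Type E_6, Milnor number mu = 6.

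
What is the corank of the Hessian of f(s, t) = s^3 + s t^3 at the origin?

The Hessian at 0 is [[0, 0], [0, 0]] of rank 0; hence corank 2.

2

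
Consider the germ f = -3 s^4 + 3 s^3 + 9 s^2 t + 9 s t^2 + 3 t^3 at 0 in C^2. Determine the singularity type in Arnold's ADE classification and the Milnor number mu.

The Hessian of f at 0 has rank 0. Corank 2; j^3 = 3*(s + t)^3 is a perfect cube, so E-series; the 4-jet and mu = 6 give E_6.

Type E_6, Milnor number mu = 6.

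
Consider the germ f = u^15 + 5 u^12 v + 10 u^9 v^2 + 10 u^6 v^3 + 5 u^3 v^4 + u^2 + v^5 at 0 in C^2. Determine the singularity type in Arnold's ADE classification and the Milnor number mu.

Type A_{4}, Milnor number mu = 4.

The Hessian of f at 0 has rank 1. Corank 1: A-series; mu = 4 gives A_4.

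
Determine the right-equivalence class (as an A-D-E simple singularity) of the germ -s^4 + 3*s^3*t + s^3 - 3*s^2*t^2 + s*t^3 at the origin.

E_7

The Hessian of f at 0 has rank 0. Corank 2; j^3 = s^3 is a perfect cube, so E-series; the 4-jet and mu = 7 give E_7.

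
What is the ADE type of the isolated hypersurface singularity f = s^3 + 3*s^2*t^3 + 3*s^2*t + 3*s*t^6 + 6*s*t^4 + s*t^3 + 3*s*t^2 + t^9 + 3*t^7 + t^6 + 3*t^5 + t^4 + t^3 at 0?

The Hessian of f at 0 has rank 0. Corank 2; j^3 = (s + t)^3 is a perfect cube, so E-series; the 4-jet and mu = 7 give E_7.

E7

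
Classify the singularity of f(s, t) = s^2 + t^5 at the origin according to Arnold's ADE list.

A_{4}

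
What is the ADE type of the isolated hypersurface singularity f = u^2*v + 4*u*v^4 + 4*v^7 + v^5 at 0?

D6

The Hessian of f at 0 is [[0, 0], [0, 0]] with rank 0, so corank 2. A Groebner basis of the Jacobian ideal J(f) in C{u,v} is {u*v/2 + v^4, u*v^2, u^2 - 5*u*v/2}; counting standard monomials gives mu = 6. Corank 2; j^3 = u^2*v has shape L^2 M (L != M), so D-series; mu = 6 gives D_6.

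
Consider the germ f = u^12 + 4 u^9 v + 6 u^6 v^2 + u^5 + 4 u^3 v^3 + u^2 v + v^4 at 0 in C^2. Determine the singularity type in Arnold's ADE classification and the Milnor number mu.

The Hessian of f at 0 is [[0, 0], [0, 0]] with rank 0, so corank 2. A Groebner basis of the Jacobian ideal J(f) in C{u,v} is {u^3, u^2/4 + v^3, u*v}; counting standard monomials gives mu = 5. Corank 2; j^3 = u^2*v has shape L^2 M (L != M), so D-series; mu = 5 gives D_5.

Type D_5, Milnor number mu = 5.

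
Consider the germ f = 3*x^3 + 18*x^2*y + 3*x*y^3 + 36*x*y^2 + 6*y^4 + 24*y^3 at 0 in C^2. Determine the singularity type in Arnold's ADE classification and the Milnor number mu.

Type E_7, Milnor number mu = 7.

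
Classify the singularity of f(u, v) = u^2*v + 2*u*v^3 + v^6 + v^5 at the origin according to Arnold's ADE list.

The Hessian of f at 0 has rank 0. Corank 2; j^3 = u^2*v has shape L^2 M (L != M), so D-series; mu = 7 gives D_7.

D7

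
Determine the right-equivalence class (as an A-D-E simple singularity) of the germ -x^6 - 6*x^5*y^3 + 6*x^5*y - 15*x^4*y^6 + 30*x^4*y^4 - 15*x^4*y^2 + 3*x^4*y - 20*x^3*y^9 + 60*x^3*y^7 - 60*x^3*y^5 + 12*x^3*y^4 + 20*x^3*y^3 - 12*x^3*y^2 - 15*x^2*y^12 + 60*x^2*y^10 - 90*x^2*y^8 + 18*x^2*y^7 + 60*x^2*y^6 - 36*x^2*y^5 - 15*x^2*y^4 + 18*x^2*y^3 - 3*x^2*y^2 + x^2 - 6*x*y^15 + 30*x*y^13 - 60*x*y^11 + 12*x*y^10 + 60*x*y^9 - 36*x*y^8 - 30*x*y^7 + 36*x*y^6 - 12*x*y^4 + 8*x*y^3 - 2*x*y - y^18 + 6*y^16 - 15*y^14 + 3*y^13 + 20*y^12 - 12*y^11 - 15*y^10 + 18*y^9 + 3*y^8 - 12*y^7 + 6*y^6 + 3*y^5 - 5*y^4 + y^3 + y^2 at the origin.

A_2

The Hessian of f at 0 has rank 1. Corank 1: A-series; mu = 2 gives A_2.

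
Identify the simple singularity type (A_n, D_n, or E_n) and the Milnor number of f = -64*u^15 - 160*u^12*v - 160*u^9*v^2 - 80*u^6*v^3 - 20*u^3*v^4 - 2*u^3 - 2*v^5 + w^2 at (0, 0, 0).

Type E_8, Milnor number mu = 8.

The Hessian of f at 0 has rank 1. Corank 2; j^3 = -2*u^3 is a perfect cube, so E-series; the 5-jet and mu = 8 give E_8.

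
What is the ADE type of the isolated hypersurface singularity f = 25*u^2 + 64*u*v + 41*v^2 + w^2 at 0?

The Hessian of f at 0 has rank 3. Corank 0: nondegenerate Morse point, so A_1.

A_{1}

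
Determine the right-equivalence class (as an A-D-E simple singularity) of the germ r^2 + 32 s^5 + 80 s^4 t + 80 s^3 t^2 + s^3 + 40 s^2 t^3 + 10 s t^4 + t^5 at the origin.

The Hessian of f at 0 is [[0, 0, 0], [0, 0, 0], [0, 0, 2]] with rank 1, so corank 2. A Groebner basis of the Jacobian ideal J(f) in C{s,t,r} is {t^5, s*t^3 + t^4/8, s^2, r}; counting standard monomials gives mu = 8. Corank 2; j^3 = s^3 is a perfect cube, so E-series; the 5-jet and mu = 8 give E_8.

E_8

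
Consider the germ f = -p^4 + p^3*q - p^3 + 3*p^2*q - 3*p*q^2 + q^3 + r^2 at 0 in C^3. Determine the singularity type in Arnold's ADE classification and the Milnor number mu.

The Hessian of f at 0 has rank 1. Corank 2; j^3 = -(p - q)^3 is a perfect cube, so E-series; the 4-jet and mu = 7 give E_7.

Type E_{7}, Milnor number mu = 7.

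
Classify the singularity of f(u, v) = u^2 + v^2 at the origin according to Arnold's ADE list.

A1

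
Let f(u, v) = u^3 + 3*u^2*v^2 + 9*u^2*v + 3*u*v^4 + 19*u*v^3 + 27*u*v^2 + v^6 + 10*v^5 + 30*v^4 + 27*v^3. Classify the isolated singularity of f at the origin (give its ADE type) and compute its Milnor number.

Type E7, Milnor number mu = 7.

The Hessian of f at 0 is [[0, 0], [0, 0]] with rank 0, so corank 2. A Groebner basis of the Jacobian ideal J(f) in C{u,v} is {-u^2 - 6*u*v + v^4 - v^3/3 - 9*v^2, u^3 + 24*u^2 + 144*u*v + 35*v^3 + 216*v^2, u^2*v - 17*u^2/3 - 34*u*v - 98*v^3/9 - 51*v^2, u^2 + u*v^2 + 6*u*v + 10*v^3/3 + 9*v^2}; counting standard monomials gives mu = 7. Corank 2; j^3 = (u + 3*v)^3 is a perfect cube, so E-series; the 4-jet and mu = 7 give E_7.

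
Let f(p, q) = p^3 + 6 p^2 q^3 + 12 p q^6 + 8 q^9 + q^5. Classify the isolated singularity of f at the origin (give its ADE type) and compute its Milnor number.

Type E8, Milnor number mu = 8.

The Hessian of f at 0 has rank 0. Corank 2; j^3 = p^3 is a perfect cube, so E-series; the 5-jet and mu = 8 give E_8.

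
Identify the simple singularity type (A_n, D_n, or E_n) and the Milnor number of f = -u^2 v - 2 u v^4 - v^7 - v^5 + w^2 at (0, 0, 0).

Type D_{6}, Milnor number mu = 6.

The Hessian of f at 0 is [[0, 0, 0], [0, 0, 0], [0, 0, 2]] with rank 1, so corank 2. A Groebner basis of the Jacobian ideal J(f) in C{u,v,w} is {u*v + v^4, u*v^2, u^2 - 5*u*v, w}; counting standard monomials gives mu = 6. Corank 2; j^3 = -u^2*v has shape L^2 M (L != M), so D-series; mu = 6 gives D_6.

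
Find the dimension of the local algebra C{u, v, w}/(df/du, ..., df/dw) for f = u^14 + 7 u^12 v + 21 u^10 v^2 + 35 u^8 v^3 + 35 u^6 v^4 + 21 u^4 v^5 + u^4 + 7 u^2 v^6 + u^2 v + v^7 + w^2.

The Hessian of f at 0 has rank 1. Corank 2; j^3 = u^2*v has shape L^2 M (L != M), so D-series; mu = 8 gives D_8.

8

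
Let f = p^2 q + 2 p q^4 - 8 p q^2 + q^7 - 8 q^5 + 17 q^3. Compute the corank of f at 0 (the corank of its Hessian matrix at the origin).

2

Hessian at 0 has rank 0.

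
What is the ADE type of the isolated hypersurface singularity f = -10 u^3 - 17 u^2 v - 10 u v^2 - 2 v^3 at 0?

The Hessian of f at 0 is [[0, 0], [0, 0]] with rank 0, so corank 2. A Groebner basis of the Jacobian ideal J(f) in C{u,v} is {v^3, u^2 - 2*v^2/11, u*v + 5*v^2/11}; counting standard monomials gives mu = 4. Corank 2; j^3 = -(2*u + v)*(5*u^2 + 6*u*v + 2*v^2) splits into three distinct lines over C (the quadratic factor has nonzero discriminant), so D_4.

D4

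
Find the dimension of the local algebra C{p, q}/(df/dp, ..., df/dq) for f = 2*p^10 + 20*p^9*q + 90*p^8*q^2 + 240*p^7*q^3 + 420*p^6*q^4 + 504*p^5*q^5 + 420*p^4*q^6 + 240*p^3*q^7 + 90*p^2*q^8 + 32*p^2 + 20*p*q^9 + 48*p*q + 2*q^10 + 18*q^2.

The Hessian of f at 0 is [[64, 48], [48, 36]] with rank 1, so corank 1. A Groebner basis of the Jacobian ideal J(f) in C{p,q} is {q^9, p + 3*q/4}; counting standard monomials gives mu = 9. Corank 1: A-series; mu = 9 gives A_9.

9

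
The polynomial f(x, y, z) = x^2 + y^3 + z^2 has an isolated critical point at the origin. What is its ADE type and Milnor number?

The Hessian of f at 0 is [[2, 0, 0], [0, 0, 0], [0, 0, 2]] with rank 2, so corank 1. A Groebner basis of the Jacobian ideal J(f) in C{x,y,z} is {y^2, x, z}; counting standard monomials gives mu = 2. Corank 1: A-series; mu = 2 gives A_2.

Type A_2, Milnor number mu = 2.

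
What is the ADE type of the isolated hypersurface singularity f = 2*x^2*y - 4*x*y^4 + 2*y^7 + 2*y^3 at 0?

D_{4}

The Hessian of f at 0 is [[0, 0], [0, 0]] with rank 0, so corank 2. A Groebner basis of the Jacobian ideal J(f) in C{x,y} is {y^3, x^2 + 3*y^2, x*y}; counting standard monomials gives mu = 4. Corank 2; j^3 = 2*y*(x^2 + y^2) splits into three distinct lines over C (the quadratic factor has nonzero discriminant), so D_4.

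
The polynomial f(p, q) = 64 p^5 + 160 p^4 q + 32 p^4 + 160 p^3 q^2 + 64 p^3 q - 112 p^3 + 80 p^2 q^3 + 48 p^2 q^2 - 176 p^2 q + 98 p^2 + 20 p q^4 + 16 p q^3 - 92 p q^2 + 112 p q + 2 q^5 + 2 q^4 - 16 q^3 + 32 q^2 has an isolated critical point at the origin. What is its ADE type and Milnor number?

Type A_{4}, Milnor number mu = 4.

The Hessian of f at 0 is [[196, 112], [112, 64]] with rank 1, so corank 1. A Groebner basis of the Jacobian ideal J(f) in C{p,q} is {16807*p/4 + q^3 - 49*q^2/4 + 2401*q, p^2 - 14*p - 2*q^2/7 - 8*q, p*q + 49*p/4 + 15*q^2/28 + 7*q}; counting standard monomials gives mu = 4. Corank 1: A-series; mu = 4 gives A_4.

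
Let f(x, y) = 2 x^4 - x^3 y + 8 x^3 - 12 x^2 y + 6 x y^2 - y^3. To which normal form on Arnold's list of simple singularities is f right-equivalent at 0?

The Hessian of f at 0 has rank 0. Corank 2; j^3 = (2*x - y)^3 is a perfect cube, so E-series; the 4-jet and mu = 7 give E_7.

E_{7}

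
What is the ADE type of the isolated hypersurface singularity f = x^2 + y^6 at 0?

A_5

The Hessian of f at 0 is [[2, 0], [0, 0]] with rank 1, so corank 1. A Groebner basis of the Jacobian ideal J(f) in C{x,y} is {y^5, x}; counting standard monomials gives mu = 5. Corank 1: A-series; mu = 5 gives A_5.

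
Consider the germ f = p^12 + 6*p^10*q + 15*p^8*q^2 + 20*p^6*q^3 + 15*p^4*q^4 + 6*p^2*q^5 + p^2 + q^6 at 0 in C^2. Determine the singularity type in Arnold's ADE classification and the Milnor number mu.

Type A_{5}, Milnor number mu = 5.

The Hessian of f at 0 is [[2, 0], [0, 0]] with rank 1, so corank 1. A Groebner basis of the Jacobian ideal J(f) in C{p,q} is {q^5, p}; counting standard monomials gives mu = 5. Corank 1: A-series; mu = 5 gives A_5.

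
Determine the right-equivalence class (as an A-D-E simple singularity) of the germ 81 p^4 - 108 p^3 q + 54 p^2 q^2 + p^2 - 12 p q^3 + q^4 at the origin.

A_{3}

The Hessian of f at 0 has rank 1. Corank 1: A-series; mu = 3 gives A_3.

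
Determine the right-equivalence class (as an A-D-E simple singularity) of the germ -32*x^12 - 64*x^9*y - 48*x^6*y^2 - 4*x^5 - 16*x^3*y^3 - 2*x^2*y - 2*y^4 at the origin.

The Hessian of f at 0 has rank 0. Corank 2; j^3 = -2*x^2*y has shape L^2 M (L != M), so D-series; mu = 5 gives D_5.

D5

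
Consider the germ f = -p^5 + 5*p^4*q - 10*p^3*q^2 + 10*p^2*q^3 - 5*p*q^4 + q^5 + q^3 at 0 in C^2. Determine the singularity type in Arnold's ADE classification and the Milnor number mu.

Type E_{8}, Milnor number mu = 8.

The Hessian of f at 0 has rank 0. Corank 2; j^3 = q^3 is a perfect cube, so E-series; the 5-jet and mu = 8 give E_8.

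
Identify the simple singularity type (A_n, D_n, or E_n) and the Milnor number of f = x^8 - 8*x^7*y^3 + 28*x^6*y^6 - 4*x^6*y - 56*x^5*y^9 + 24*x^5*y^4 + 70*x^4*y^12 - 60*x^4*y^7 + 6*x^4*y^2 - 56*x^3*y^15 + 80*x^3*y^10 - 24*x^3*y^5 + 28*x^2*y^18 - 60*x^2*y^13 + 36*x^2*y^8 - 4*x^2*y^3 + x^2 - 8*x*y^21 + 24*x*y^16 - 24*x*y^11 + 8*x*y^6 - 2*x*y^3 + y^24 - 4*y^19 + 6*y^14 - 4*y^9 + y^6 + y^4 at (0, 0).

Type A3, Milnor number mu = 3.

The Hessian of f at 0 has rank 1. Corank 1: A-series; mu = 3 gives A_3.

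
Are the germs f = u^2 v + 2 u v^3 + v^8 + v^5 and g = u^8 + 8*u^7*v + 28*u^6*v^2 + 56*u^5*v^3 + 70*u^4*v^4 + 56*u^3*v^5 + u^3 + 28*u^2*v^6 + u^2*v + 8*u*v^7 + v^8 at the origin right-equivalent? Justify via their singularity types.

Yes.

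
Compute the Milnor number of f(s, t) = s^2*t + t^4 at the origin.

5

The Hessian of f at 0 has rank 0. Corank 2; j^3 = s^2*t has shape L^2 M (L != M), so D-series; mu = 5 gives D_5.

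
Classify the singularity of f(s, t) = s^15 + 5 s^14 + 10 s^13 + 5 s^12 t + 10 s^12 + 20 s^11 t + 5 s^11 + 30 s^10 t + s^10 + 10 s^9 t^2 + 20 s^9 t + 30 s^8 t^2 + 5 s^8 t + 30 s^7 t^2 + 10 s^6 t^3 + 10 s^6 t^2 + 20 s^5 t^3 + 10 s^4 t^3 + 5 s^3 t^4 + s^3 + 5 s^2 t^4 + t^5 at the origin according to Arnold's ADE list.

The Hessian of f at 0 has rank 0. Corank 2; j^3 = s^3 is a perfect cube, so E-series; the 5-jet and mu = 8 give E_8.

E_{8}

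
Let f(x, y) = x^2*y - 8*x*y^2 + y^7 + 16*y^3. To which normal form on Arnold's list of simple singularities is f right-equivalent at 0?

D_{8}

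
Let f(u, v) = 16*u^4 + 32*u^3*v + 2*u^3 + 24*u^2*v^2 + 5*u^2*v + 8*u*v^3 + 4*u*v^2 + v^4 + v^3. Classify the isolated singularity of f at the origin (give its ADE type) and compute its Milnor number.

Type D_5, Milnor number mu = 5.

The Hessian of f at 0 is [[0, 0], [0, 0]] with rank 0, so corank 2. A Groebner basis of the Jacobian ideal J(f) in C{u,v} is {u*v^2 + u*v/8 + v^2/8, -u*v/8 + v^3 - v^2/8, u^2 + 3*u*v/2 + v^2/2}; counting standard monomials gives mu = 5. Corank 2; j^3 = (u + v)^2*(2*u + v) has shape L^2 M (L != M), so D-series; mu = 5 gives D_5.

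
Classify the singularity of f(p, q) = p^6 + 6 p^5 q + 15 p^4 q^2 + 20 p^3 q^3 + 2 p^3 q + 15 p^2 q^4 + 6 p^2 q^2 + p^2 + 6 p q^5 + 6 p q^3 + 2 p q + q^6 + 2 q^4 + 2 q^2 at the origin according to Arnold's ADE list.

A1

The Hessian of f at 0 has rank 2. Corank 0: nondegenerate Morse point, so A_1.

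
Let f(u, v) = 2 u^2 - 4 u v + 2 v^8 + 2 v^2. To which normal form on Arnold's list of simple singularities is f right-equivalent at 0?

The Hessian of f at 0 is [[4, -4], [-4, 4]] with rank 1, so corank 1. A Groebner basis of the Jacobian ideal J(f) in C{u,v} is {v^7, u - v}; counting standard monomials gives mu = 7. Corank 1: A-series; mu = 7 gives A_7.

A7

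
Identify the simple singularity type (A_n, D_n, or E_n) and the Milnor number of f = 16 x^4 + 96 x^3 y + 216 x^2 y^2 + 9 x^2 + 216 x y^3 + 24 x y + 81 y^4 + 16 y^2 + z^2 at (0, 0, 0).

Type A_3, Milnor number mu = 3.

The Hessian of f at 0 has rank 2. Corank 1: A-series; mu = 3 gives A_3.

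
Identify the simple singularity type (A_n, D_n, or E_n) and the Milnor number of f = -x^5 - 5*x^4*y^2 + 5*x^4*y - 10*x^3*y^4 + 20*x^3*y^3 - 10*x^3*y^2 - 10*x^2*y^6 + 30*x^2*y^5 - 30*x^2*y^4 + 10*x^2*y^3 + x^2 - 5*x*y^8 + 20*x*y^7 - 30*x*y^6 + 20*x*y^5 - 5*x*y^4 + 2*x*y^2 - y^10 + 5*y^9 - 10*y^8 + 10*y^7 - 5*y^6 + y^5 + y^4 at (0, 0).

The Hessian of f at 0 is [[2, 0], [0, 0]] with rank 1, so corank 1. A Groebner basis of the Jacobian ideal J(f) in C{x,y} is {x^2, x + y^2}; counting standard monomials gives mu = 4. Corank 1: A-series; mu = 4 gives A_4.

Type A4, Milnor number mu = 4.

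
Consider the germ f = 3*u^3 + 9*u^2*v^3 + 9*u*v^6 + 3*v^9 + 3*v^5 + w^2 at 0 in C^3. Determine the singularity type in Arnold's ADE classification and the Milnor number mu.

The Hessian of f at 0 is [[0, 0, 0], [0, 0, 0], [0, 0, 2]] with rank 1, so corank 2. A Groebner basis of the Jacobian ideal J(f) in C{u,v,w} is {u^2/2 + u*v^3, v^4, u^3, u^2*v, w}; counting standard monomials gives mu = 8. Corank 2; j^3 = 3*u^3 is a perfect cube, so E-series; the 5-jet and mu = 8 give E_8.

Type E_8, Milnor number mu = 8.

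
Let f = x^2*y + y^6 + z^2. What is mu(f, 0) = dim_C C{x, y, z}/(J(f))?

7

The Hessian of f at 0 is [[0, 0, 0], [0, 0, 0], [0, 0, 2]] with rank 1, so corank 2. A Groebner basis of the Jacobian ideal J(f) in C{x,y,z} is {x^2/6 + y^5, x^3, x*y, z}; counting standard monomials gives mu = 7. Corank 2; j^3 = x^2*y has shape L^2 M (L != M), so D-series; mu = 7 gives D_7.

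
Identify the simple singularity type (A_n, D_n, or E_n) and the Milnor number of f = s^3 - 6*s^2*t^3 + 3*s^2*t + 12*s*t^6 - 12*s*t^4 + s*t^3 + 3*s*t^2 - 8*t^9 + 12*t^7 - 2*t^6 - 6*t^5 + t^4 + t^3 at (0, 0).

Type E_{7}, Milnor number mu = 7.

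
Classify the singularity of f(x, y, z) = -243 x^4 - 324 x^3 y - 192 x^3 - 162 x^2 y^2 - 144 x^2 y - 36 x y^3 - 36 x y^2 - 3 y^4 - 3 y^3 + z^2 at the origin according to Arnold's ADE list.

The Hessian of f at 0 has rank 1. Corank 2; j^3 = -3*(4*x + y)^3 is a perfect cube, so E-series; the 4-jet and mu = 6 give E_6.

E_{6}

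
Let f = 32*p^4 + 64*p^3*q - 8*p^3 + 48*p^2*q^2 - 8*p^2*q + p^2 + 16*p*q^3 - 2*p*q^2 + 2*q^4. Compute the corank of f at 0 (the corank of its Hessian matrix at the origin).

1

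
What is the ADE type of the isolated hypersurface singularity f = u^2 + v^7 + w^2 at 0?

A_{6}

The Hessian of f at 0 has rank 2. Corank 1: A-series; mu = 6 gives A_6.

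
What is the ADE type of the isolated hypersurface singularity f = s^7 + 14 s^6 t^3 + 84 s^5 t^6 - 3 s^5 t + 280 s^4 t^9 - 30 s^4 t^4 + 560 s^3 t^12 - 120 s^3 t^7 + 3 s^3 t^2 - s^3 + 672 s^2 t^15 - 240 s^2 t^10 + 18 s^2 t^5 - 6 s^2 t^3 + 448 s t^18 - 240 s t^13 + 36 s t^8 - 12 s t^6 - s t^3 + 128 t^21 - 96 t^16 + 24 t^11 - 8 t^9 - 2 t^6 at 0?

E7

The Hessian of f at 0 has rank 0. Corank 2; j^3 = -s^3 is a perfect cube, so E-series; the 4-jet and mu = 7 give E_7.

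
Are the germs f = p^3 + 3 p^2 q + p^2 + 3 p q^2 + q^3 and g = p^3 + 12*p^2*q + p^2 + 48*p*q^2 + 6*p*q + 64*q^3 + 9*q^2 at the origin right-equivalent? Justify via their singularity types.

The Hessian of f at 0 has rank 1. Corank 1: A-series; mu = 2 gives A_2. The Hessian of g at 0 has rank 1. Corank 1: A-series; mu = 2 gives A_2. Both have type A_2, hence right-equivalent.

Yes.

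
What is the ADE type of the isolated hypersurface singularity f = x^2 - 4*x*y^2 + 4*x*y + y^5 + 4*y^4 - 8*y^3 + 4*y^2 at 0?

A_{4}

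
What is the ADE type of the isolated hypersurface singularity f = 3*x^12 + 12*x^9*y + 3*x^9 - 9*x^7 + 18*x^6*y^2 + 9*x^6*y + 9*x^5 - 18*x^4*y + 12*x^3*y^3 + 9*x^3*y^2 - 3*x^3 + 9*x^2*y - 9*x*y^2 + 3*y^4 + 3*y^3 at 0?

E_{6}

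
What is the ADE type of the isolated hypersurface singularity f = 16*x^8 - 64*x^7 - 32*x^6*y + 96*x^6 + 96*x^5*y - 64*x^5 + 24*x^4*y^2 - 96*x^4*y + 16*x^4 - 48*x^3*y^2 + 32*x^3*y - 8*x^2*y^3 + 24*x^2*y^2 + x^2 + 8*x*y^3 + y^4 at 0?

The Hessian of f at 0 is [[2, 0], [0, 0]] with rank 1, so corank 1. A Groebner basis of the Jacobian ideal J(f) in C{x,y} is {y^3, x}; counting standard monomials gives mu = 3. Corank 1: A-series; mu = 3 gives A_3.

A_{3}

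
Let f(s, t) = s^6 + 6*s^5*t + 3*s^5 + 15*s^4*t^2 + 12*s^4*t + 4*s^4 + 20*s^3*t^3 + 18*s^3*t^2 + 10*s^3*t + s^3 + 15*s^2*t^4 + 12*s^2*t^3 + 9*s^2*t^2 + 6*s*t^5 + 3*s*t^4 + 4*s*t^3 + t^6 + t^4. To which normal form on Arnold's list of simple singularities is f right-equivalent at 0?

The Hessian of f at 0 has rank 0. Corank 2; j^3 = s^3 is a perfect cube, so E-series; the 4-jet and mu = 6 give E_6.

E_6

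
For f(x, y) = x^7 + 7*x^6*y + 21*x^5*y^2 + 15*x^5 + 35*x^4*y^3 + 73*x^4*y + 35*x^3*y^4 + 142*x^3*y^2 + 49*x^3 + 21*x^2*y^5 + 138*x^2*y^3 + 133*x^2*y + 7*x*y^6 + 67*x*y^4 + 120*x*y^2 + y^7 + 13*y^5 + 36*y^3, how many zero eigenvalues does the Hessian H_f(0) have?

2

The Hessian at 0 is [[0, 0], [0, 0]] of rank 0; hence corank 2.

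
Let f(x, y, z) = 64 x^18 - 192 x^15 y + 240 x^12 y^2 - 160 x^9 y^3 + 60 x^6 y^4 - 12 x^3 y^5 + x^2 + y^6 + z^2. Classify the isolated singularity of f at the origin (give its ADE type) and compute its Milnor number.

Type A_{5}, Milnor number mu = 5.

The Hessian of f at 0 has rank 2. Corank 1: A-series; mu = 5 gives A_5.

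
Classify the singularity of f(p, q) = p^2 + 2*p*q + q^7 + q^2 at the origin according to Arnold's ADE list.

A_6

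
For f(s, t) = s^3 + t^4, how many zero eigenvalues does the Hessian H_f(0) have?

Hessian at 0 has rank 0.

2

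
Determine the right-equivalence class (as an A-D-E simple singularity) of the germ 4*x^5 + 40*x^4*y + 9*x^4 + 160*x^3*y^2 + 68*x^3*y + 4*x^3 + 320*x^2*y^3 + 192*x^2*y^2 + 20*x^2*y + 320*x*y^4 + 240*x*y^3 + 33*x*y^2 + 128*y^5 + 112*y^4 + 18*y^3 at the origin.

D_{5}

The Hessian of f at 0 has rank 0. Corank 2; j^3 = (x + 2*y)*(2*x + 3*y)^2 has shape L^2 M (L != M), so D-series; mu = 5 gives D_5.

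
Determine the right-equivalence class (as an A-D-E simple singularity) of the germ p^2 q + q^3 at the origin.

D_{4}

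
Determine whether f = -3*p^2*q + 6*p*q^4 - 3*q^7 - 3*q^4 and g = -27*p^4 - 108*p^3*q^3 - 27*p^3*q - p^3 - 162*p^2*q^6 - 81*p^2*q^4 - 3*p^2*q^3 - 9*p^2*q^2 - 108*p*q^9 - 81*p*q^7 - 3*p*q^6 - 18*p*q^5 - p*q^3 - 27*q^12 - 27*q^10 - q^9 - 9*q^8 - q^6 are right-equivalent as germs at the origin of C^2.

No.

The Hessian of f at 0 is [[0, 0], [0, 0]] with rank 0, so corank 2. A Groebner basis of the Jacobian ideal J(f) in C{p,q} is {p^3, p^2/4 + q^3, p*q}; counting standard monomials gives mu = 5. Corank 2; j^3 = -3*p^2*q has shape L^2 M (L != M), so D-series; mu = 5 gives D_5. The Hessian of g at 0 is [[0, 0], [0, 0]] with rank 0, so corank 2. A Groebner basis of the Jacobian ideal J(g) in C{p,q} is {p^2/3 + q^4 + q^3/9, p^3, p^2*q - p^2/9 - q^3/27, 2*p^2/3 + p*q^2 + 2*q^3/9}; counting standard monomials gives mu = 7. Corank 2; j^3 = -p^3 is a perfect cube, so E-series; the 4-jet and mu = 7 give E_7. f is D_5 but g is E_7, hence not right-equivalent.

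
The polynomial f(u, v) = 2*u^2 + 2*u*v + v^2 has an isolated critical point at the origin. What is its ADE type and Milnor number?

Type A_1, Milnor number mu = 1.

The Hessian of f at 0 has rank 2. Corank 0: nondegenerate Morse point, so A_1.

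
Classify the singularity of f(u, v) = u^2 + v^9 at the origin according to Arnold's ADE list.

The Hessian of f at 0 has rank 1. Corank 1: A-series; mu = 8 gives A_8.

A8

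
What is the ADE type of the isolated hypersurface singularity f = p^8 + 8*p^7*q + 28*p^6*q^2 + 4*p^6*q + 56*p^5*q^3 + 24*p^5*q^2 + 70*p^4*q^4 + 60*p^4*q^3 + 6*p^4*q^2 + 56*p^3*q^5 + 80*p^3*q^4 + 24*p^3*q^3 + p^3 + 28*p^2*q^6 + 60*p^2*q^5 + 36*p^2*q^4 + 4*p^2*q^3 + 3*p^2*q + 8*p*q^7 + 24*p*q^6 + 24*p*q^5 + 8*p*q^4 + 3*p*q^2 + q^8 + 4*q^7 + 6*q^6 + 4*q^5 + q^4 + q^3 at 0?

E_6

The Hessian of f at 0 has rank 0. Corank 2; j^3 = (p + q)^3 is a perfect cube, so E-series; the 4-jet and mu = 6 give E_6.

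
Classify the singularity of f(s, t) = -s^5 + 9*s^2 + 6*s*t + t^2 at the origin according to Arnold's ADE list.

A_4

The Hessian of f at 0 has rank 1. Corank 1: A-series; mu = 4 gives A_4.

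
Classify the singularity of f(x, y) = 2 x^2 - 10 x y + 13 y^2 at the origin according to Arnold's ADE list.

A1

The Hessian of f at 0 has rank 2. Corank 0: nondegenerate Morse point, so A_1.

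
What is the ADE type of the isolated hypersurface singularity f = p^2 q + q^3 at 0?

D4

The Hessian of f at 0 is [[0, 0], [0, 0]] with rank 0, so corank 2. A Groebner basis of the Jacobian ideal J(f) in C{p,q} is {q^3, p^2 + 3*q^2, p*q}; counting standard monomials gives mu = 4. Corank 2; j^3 = q*(p^2 + q^2) splits into three distinct lines over C (the quadratic factor has nonzero discriminant), so D_4.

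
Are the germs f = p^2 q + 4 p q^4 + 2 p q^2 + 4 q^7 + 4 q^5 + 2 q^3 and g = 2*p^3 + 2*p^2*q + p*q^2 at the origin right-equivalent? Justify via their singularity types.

Yes.

The Hessian of f at 0 has rank 0. Corank 2; j^3 = q*(p^2 + 2*p*q + 2*q^2) splits into three distinct lines over C (the quadratic factor has nonzero discriminant), so D_4. The Hessian of g at 0 has rank 0. Corank 2; j^3 = p*(2*p^2 + 2*p*q + q^2) splits into three distinct lines over C (the quadratic factor has nonzero discriminant), so D_4. Both have type D_4, hence right-equivalent.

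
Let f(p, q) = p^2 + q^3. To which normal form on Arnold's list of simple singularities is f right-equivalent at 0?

The Hessian of f at 0 is [[2, 0], [0, 0]] with rank 1, so corank 1. A Groebner basis of the Jacobian ideal J(f) in C{p,q} is {q^2, p}; counting standard monomials gives mu = 2. Corank 1: A-series; mu = 2 gives A_2.

A_{2}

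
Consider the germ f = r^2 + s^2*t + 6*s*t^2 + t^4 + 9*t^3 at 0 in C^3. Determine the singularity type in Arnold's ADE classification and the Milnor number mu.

Type D5, Milnor number mu = 5.

The Hessian of f at 0 has rank 1. Corank 2; j^3 = t*(s + 3*t)^2 has shape L^2 M (L != M), so D-series; mu = 5 gives D_5.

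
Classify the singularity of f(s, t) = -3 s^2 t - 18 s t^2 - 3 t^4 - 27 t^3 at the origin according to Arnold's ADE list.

D_5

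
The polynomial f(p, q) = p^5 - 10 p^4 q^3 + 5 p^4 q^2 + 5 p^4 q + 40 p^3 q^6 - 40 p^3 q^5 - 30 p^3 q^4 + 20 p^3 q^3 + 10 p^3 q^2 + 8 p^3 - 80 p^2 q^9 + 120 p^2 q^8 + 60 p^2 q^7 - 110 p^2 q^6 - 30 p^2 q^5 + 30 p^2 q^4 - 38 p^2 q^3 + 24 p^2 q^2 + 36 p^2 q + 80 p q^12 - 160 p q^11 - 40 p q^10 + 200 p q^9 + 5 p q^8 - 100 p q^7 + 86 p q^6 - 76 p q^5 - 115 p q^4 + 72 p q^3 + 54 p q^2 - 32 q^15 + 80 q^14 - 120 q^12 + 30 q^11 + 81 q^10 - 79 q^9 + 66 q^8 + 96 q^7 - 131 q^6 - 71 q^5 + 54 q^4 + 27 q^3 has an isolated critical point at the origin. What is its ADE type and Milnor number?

The Hessian of f at 0 is [[0, 0], [0, 0]] with rank 0, so corank 2. A Groebner basis of the Jacobian ideal J(f) in C{p,q} is {-11*p^2/4 + p*q^3 - 11*p*q^2/2 - 33*p*q/4 - 33*q^3/4 - 99*q^2/16, 2*p^2 + 4*p*q^2 + 6*p*q + q^4 + 6*q^3 + 9*q^2/2, p^3 + 9*p^2/4 - 9*p*q^2/4 + 27*p*q/4 + 81*q^2/16, p^2*q - p^2/2 + 2*p*q^2 - 3*p*q/2 + 3*q^3/4 - 9*q^2/8}; counting standard monomials gives mu = 8. Corank 2; j^3 = (2*p + 3*q)^3 is a perfect cube, so E-series; the 5-jet and mu = 8 give E_8.

Type E_{8}, Milnor number mu = 8.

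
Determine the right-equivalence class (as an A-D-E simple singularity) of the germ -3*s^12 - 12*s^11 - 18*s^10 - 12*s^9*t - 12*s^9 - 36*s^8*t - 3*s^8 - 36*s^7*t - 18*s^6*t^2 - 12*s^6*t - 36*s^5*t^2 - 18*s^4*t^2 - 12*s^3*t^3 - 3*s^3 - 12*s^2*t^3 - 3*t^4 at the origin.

E_6

The Hessian of f at 0 has rank 0. Corank 2; j^3 = -3*s^3 is a perfect cube, so E-series; the 4-jet and mu = 6 give E_6.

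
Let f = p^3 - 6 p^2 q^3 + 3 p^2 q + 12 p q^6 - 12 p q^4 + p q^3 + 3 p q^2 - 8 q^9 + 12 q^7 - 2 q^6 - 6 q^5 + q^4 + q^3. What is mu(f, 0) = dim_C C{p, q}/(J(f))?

The Hessian of f at 0 is [[0, 0], [0, 0]] with rank 0, so corank 2. A Groebner basis of the Jacobian ideal J(f) in C{p,q} is {p^3 + 3*p^2*q + 6*p^2 + 12*p*q + 6*q^2, -3*p^2 + p*q^2 - 6*p*q - 3*q^2, 3*p^2 + 6*p*q + q^3 + 3*q^2}; counting standard monomials gives mu = 7. Corank 2; j^3 = (p + q)^3 is a perfect cube, so E-series; the 4-jet and mu = 7 give E_7.

7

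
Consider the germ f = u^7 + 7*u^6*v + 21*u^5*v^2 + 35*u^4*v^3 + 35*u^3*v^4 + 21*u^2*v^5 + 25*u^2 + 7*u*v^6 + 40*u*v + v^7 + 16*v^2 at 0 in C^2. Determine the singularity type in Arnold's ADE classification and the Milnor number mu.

Type A_6, Milnor number mu = 6.

The Hessian of f at 0 has rank 1. Corank 1: A-series; mu = 6 gives A_6.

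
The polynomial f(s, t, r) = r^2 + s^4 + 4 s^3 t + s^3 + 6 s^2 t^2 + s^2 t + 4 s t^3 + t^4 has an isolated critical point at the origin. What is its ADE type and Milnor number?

The Hessian of f at 0 is [[0, 0, 0], [0, 0, 0], [0, 0, 2]] with rank 1, so corank 2. A Groebner basis of the Jacobian ideal J(f) in C{s,t,r} is {s*t^2, -s*t/4 + t^3, s^2 + s*t, r}; counting standard monomials gives mu = 5. Corank 2; j^3 = s^2*(s + t) has shape L^2 M (L != M), so D-series; mu = 5 gives D_5.

Type D5, Milnor number mu = 5.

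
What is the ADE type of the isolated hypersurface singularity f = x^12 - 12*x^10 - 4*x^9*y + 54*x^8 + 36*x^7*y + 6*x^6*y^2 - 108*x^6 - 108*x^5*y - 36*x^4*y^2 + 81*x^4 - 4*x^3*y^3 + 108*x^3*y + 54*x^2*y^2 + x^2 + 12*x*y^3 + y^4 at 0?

A3

The Hessian of f at 0 is [[2, 0], [0, 0]] with rank 1, so corank 1. A Groebner basis of the Jacobian ideal J(f) in C{x,y} is {y^3, x}; counting standard monomials gives mu = 3. Corank 1: A-series; mu = 3 gives A_3.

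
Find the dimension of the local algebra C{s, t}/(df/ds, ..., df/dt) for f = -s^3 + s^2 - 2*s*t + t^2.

The Hessian of f at 0 is [[2, -2], [-2, 2]] with rank 1, so corank 1. A Groebner basis of the Jacobian ideal J(f) in C{s,t} is {t^2, s - t}; counting standard monomials gives mu = 2. Corank 1: A-series; mu = 2 gives A_2.

2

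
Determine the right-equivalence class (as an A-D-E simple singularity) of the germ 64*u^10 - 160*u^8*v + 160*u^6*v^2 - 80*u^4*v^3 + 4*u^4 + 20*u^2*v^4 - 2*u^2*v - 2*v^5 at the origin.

The Hessian of f at 0 is [[0, 0], [0, 0]] with rank 0, so corank 2. A Groebner basis of the Jacobian ideal J(f) in C{u,v} is {u^2/5 + v^4, u^3, u*v}; counting standard monomials gives mu = 6. Corank 2; j^3 = -2*u^2*v has shape L^2 M (L != M), so D-series; mu = 6 gives D_6.

D_{6}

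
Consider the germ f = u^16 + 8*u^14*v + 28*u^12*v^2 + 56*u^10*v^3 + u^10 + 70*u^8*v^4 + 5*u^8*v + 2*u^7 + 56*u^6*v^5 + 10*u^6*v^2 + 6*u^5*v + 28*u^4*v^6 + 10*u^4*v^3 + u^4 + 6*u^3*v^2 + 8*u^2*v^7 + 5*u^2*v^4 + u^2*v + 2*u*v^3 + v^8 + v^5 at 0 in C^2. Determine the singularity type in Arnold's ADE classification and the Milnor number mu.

Type D_9, Milnor number mu = 9.

The Hessian of f at 0 has rank 0. Corank 2; j^3 = u^2*v has shape L^2 M (L != M), so D-series; mu = 9 gives D_9.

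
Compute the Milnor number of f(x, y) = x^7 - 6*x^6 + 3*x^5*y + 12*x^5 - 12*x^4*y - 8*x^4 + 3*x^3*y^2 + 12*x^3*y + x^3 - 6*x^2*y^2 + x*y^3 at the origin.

The Hessian of f at 0 is [[0, 0], [0, 0]] with rank 0, so corank 2. A Groebner basis of the Jacobian ideal J(f) in C{x,y} is {3*x^2/4 + y^4 + y^3/4, x^3, x^2*y - x^2/4 - y^3/12, -x^2 + x*y^2 - y^3/3}; counting standard monomials gives mu = 7. Corank 2; j^3 = x^3 is a perfect cube, so E-series; the 4-jet and mu = 7 give E_7.

7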